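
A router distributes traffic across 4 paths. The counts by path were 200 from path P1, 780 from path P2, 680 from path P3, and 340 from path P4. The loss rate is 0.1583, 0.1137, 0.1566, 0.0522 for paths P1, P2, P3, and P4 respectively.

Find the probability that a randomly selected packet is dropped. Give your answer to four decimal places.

P(L) ≈ 0.1223

Total: 200 + 780 + 680 + 340 = 2000.
P(P1) = 200/2000 = 0.1. P(P2) = 780/2000 = 0.39. P(P3) = 680/2000 = 0.34. P(P4) = 340/2000 = 0.17.
P(L) = P(L|P1)·P(P1) + P(L|P2)·P(P2) + P(L|P3)·P(P3) + P(L|P4)·P(P4)
      = 0.1583·0.1 + 0.1137·0.39 + 0.1566·0.34 + 0.0522·0.17
      = 0.01583 + 0.044343 + 0.053244 + 0.008874 = 0.122291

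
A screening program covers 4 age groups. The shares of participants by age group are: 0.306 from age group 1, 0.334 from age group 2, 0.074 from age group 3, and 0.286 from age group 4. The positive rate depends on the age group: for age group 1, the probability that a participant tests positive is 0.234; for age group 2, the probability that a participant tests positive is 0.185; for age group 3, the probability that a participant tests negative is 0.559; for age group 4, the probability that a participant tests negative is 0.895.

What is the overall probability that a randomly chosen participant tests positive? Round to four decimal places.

P(T|3) = 1 − 0.559 = 0.441.
P(T|4) = 1 − 0.895 = 0.105.
P(T) = P(T|1)·P(1) + P(T|2)·P(2) + P(T|3)·P(3) + P(T|4)·P(4)
      = 0.234·0.306 + 0.185·0.334 + 0.441·0.074 + 0.105·0.286
      = 0.071604 + 0.06179 + 0.032634 + 0.03003 = 0.196058

0.1961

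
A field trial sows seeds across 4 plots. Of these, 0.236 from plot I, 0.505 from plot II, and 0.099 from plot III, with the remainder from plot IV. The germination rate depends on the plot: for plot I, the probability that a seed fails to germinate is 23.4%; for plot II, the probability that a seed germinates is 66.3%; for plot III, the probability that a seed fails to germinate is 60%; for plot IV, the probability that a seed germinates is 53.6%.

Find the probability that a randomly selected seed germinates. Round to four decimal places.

0.6410

P(IV) = 1 − (0.236 + 0.505 + 0.099) = 0.16.
P(G|I) = 1 − 0.234 = 0.766.
P(G|III) = 1 − 0.6 = 0.4.
By the law of total probability,
P(G) = P(G|I)·P(I) + P(G|II)·P(II) + P(G|III)·P(III) + P(G|IV)·P(IV)
      = 0.766·0.236 + 0.663·0.505 + 0.4·0.099 + 0.536·0.16
      = 0.180776 + 0.334815 + 0.0396 + 0.08576 = 0.640951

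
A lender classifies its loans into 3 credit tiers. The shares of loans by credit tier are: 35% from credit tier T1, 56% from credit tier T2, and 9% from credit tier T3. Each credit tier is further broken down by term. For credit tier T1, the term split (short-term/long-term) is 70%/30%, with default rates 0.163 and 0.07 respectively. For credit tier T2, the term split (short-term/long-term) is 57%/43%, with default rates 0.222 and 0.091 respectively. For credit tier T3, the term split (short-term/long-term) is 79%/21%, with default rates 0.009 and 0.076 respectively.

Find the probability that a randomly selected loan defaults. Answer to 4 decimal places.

P(D|T1) = 0.7·0.163 + 0.3·0.07 = 0.1141 + 0.021 = 0.1351
P(D|T2) = 0.57·0.222 + 0.43·0.091 = 0.12654 + 0.03913 = 0.16567
P(D|T3) = 0.79·0.009 + 0.21·0.076 = 0.00711 + 0.01596 = 0.02307
Then overall,
P(D) = 0.35·0.1351 + 0.56·0.16567 + 0.09·0.02307
      = 0.047285 + 0.0927752 + 0.0020763 = 0.1421365

0.1421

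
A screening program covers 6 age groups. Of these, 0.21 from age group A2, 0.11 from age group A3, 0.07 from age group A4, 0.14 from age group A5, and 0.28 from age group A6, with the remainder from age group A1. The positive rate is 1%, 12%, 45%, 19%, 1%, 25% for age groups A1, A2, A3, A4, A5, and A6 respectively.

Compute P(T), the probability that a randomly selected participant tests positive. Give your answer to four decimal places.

P(A1) = 1 − (0.21 + 0.11 + 0.07 + 0.14 + 0.28) = 0.19.
Using total probability over the partition,
P(T) = P(T|A1)·P(A1) + P(T|A2)·P(A2) + P(T|A3)·P(A3) + P(T|A4)·P(A4) + P(T|A5)·P(A5) + P(T|A6)·P(A6)
      = 0.01·0.19 + 0.12·0.21 + 0.45·0.11 + 0.19·0.07 + 0.01·0.14 + 0.25·0.28
      = 0.0019 + 0.0252 + 0.0495 + 0.0133 + 0.0014 + 0.07 = 0.1613

0.1613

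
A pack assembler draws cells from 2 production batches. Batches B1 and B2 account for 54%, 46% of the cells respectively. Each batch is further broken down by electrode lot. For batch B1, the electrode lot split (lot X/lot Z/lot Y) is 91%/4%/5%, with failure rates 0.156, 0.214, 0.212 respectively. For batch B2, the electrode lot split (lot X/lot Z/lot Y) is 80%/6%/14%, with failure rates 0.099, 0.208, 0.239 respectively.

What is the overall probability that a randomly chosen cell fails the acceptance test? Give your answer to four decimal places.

P(F) ≈ 0.1446

P(F|B1) = 0.91·0.156 + 0.04·0.214 + 0.05·0.212 = 0.14196 + 0.00856 + 0.0106 = 0.16112
P(F|B2) = 0.8·0.099 + 0.06·0.208 + 0.14·0.239 = 0.0792 + 0.01248 + 0.03346 = 0.12514
Then overall,
P(F) = 0.54·0.16112 + 0.46·0.12514
      = 0.0870048 + 0.0575644 = 0.1445692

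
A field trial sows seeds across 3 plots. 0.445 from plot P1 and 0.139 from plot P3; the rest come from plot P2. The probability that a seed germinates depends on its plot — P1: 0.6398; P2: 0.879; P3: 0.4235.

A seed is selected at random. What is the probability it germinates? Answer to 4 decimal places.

P(G) ≈ 0.7092

P(P2) = 1 − (0.445 + 0.139) = 0.416.
P(G) = P(G|P1)·P(P1) + P(G|P2)·P(P2) + P(G|P3)·P(P3)
      = 0.6398·0.445 + 0.879·0.416 + 0.4235·0.139
      = 0.284711 + 0.365664 + 0.0588665 = 0.7092415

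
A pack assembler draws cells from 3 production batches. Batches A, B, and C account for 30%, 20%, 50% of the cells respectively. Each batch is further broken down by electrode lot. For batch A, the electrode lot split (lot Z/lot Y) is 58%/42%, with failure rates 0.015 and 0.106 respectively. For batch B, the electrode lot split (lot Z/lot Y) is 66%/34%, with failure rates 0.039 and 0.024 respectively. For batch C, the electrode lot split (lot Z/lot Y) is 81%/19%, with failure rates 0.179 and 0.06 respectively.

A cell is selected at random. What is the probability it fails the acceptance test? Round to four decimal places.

P(F|A) = 0.58·0.015 + 0.42·0.106 = 0.0087 + 0.04452 = 0.05322
P(F|B) = 0.66·0.039 + 0.34·0.024 = 0.02574 + 0.00816 = 0.0339
P(F|C) = 0.81·0.179 + 0.19·0.06 = 0.14499 + 0.0114 = 0.15639
By total probability over the outer partition,
P(F) = 0.3·0.05322 + 0.2·0.0339 + 0.5·0.15639
      = 0.015966 + 0.00678 + 0.078195 = 0.100941

0.1009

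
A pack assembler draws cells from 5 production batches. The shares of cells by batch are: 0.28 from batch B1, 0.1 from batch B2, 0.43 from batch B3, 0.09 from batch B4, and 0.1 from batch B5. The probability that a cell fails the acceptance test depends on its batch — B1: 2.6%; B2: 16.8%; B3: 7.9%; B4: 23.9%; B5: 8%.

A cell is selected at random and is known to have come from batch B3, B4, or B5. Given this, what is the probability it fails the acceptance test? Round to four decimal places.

0.1024

Let S = {B3, B4, B5}.
P(S) = 0.43 + 0.09 + 0.1 = 0.62.
P(F ∩ S) = 0.079·0.43 + 0.239·0.09 + 0.08·0.1 = 0.03397 + 0.02151 + 0.008 = 0.06348.
P(F | S) = 0.06348 / 0.62 = 0.102387…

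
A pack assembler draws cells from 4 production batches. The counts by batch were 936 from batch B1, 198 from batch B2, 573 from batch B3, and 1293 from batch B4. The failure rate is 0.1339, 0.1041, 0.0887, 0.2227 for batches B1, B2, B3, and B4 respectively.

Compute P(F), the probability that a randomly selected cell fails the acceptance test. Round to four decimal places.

Total: 936 + 198 + 573 + 1293 = 3000.
P(B1) = 936/3000 = 0.312. P(B2) = 198/3000 = 0.066. P(B3) = 573/3000 = 0.191. P(B4) = 1293/3000 = 0.431.
Using total probability over the partition,
P(F) = P(F|B1)·P(B1) + P(F|B2)·P(B2) + P(F|B3)·P(B3) + P(F|B4)·P(B4)
      = 0.1339·0.312 + 0.1041·0.066 + 0.0887·0.191 + 0.2227·0.431
      = 0.0417768 + 0.0068706 + 0.0169417 + 0.0959837 = 0.1615728

P(F) ≈ 0.1616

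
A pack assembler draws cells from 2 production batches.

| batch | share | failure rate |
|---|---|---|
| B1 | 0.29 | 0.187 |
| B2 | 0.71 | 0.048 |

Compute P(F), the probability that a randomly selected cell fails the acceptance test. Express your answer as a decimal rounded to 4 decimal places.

P(F) ≈ 0.0883

P(F) = P(F|B1)·P(B1) + P(F|B2)·P(B2)
      = 0.187·0.29 + 0.048·0.71
      = 0.05423 + 0.03408 = 0.08831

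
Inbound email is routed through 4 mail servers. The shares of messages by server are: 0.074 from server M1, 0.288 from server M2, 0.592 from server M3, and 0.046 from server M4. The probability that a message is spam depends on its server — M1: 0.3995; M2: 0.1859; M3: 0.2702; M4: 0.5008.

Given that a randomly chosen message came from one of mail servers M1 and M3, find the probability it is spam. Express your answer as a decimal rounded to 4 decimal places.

0.2846

Let J = {M1, M3}.
P(J) = 0.074 + 0.592 = 0.666.
P(S ∩ J) = 0.3995·0.074 + 0.2702·0.592 = 0.029563 + 0.1599584 = 0.1895214.
P(S | J) = 0.1895214 / 0.666 = 0.284567…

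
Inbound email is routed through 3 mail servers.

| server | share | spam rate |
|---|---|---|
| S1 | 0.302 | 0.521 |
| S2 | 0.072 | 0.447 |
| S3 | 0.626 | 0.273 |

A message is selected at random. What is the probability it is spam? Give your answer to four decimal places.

0.3604

By the law of total probability,
P(S) = P(S|S1)·P(S1) + P(S|S2)·P(S2) + P(S|S3)·P(S3)
      = 0.521·0.302 + 0.447·0.072 + 0.273·0.626
      = 0.157342 + 0.032184 + 0.170898 = 0.360424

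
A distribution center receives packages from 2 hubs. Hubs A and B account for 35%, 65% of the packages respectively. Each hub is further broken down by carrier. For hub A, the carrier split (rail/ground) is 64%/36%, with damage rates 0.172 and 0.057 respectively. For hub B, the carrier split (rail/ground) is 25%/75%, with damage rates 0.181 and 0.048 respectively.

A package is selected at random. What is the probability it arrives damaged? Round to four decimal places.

0.0985

P(D|A) = 0.64·0.172 + 0.36·0.057 = 0.11008 + 0.02052 = 0.1306
P(D|B) = 0.25·0.181 + 0.75·0.048 = 0.04525 + 0.036 = 0.08125
By total probability over the outer partition,
P(D) = 0.35·0.1306 + 0.65·0.08125
      = 0.04571 + 0.0528125 = 0.0985225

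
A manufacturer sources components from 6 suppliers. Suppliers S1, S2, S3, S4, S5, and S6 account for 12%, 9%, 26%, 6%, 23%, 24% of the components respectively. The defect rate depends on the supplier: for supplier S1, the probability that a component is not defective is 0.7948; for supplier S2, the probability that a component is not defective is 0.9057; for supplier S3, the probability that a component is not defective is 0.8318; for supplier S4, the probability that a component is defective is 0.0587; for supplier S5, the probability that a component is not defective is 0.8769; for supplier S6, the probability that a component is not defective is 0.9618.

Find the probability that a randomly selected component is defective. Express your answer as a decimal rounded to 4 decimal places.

0.1178

P(D|S1) = 1 − 0.7948 = 0.2052.
P(D|S2) = 1 − 0.9057 = 0.0943.
P(D|S3) = 1 − 0.8318 = 0.1682.
P(D|S5) = 1 − 0.8769 = 0.1231.
P(D|S6) = 1 − 0.9618 = 0.0382.
P(D) = P(D|S1)·P(S1) + P(D|S2)·P(S2) + P(D|S3)·P(S3) + P(D|S4)·P(S4) + P(D|S5)·P(S5) + P(D|S6)·P(S6)
      = 0.2052·0.12 + 0.0943·0.09 + 0.1682·0.26 + 0.0587·0.06 + 0.1231·0.23 + 0.0382·0.24
      = 0.024624 + 0.008487 + 0.043732 + 0.003522 + 0.028313 + 0.009168 = 0.117846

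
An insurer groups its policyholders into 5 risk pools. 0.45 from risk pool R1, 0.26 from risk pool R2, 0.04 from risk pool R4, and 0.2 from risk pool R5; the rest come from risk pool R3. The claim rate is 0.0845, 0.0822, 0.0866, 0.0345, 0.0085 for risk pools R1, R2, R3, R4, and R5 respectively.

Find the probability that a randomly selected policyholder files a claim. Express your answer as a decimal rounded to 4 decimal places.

P(C) ≈ 0.0668

P(R3) = 1 − (0.45 + 0.26 + 0.04 + 0.2) = 0.05.
Summing over the partition,
P(C) = P(C|R1)·P(R1) + P(C|R2)·P(R2) + P(C|R3)·P(R3) + P(C|R4)·P(R4) + P(C|R5)·P(R5)
      = 0.0845·0.45 + 0.0822·0.26 + 0.0866·0.05 + 0.0345·0.04 + 0.0085·0.2
      = 0.038025 + 0.021372 + 0.00433 + 0.00138 + 0.0017 = 0.066807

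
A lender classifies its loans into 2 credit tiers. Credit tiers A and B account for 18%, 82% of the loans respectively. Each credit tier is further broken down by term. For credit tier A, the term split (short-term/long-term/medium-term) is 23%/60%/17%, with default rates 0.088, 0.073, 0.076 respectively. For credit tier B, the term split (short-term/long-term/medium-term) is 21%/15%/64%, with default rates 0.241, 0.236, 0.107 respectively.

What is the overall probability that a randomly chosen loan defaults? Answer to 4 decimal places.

P(D|A) = 0.23·0.088 + 0.6·0.073 + 0.17·0.076 = 0.02024 + 0.0438 + 0.01292 = 0.07696
P(D|B) = 0.21·0.241 + 0.15·0.236 + 0.64·0.107 = 0.05061 + 0.0354 + 0.06848 = 0.15449
Then overall,
P(D) = 0.18·0.07696 + 0.82·0.15449
      = 0.0138528 + 0.1266818 = 0.1405346

0.1405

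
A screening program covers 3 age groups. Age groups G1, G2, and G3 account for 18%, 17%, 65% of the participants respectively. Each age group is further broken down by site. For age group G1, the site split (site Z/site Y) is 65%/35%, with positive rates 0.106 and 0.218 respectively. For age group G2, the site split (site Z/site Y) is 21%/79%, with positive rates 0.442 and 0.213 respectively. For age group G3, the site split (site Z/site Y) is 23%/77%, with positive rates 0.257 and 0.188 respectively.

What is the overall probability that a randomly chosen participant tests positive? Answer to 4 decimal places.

P(T|G1) = 0.65·0.106 + 0.35·0.218 = 0.0689 + 0.0763 = 0.1452
P(T|G2) = 0.21·0.442 + 0.79·0.213 = 0.09282 + 0.16827 = 0.26109
P(T|G3) = 0.23·0.257 + 0.77·0.188 = 0.05911 + 0.14476 = 0.20387
Then overall,
P(T) = 0.18·0.1452 + 0.17·0.26109 + 0.65·0.20387
      = 0.026136 + 0.0443853 + 0.1325155 = 0.2030368

P(T) ≈ 0.2030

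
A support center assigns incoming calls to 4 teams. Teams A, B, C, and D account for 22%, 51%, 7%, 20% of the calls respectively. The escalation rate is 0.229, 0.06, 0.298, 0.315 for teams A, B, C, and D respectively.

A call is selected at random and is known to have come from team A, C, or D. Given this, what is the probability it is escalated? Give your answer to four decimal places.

Let S = {A, C, D}.
P(S) = 0.22 + 0.07 + 0.2 = 0.49.
P(E ∩ S) = 0.229·0.22 + 0.298·0.07 + 0.315·0.2 = 0.05038 + 0.02086 + 0.063 = 0.13424.
P(E | S) = 0.13424 / 0.49 = 0.273959…

0.2740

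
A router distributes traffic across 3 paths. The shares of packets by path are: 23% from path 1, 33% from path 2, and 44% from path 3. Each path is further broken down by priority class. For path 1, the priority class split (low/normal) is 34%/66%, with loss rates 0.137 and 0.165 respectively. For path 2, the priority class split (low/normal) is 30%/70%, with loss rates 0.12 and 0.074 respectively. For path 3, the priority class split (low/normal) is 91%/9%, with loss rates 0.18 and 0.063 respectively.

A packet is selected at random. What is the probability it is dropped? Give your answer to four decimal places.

0.1393

P(L|1) = 0.34·0.137 + 0.66·0.165 = 0.04658 + 0.1089 = 0.15548
P(L|2) = 0.3·0.12 + 0.7·0.074 = 0.036 + 0.0518 = 0.0878
P(L|3) = 0.91·0.18 + 0.09·0.063 = 0.1638 + 0.00567 = 0.16947
Then overall,
P(L) = 0.23·0.15548 + 0.33·0.0878 + 0.44·0.16947
      = 0.0357604 + 0.028974 + 0.0745668 = 0.1393012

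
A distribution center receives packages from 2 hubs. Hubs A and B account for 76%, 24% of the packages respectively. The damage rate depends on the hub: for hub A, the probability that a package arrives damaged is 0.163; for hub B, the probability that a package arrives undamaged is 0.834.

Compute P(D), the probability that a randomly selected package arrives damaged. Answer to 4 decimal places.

P(D) ≈ 0.1637

P(D|B) = 1 − 0.834 = 0.166.
Using total probability over the partition,
P(D) = P(D|A)·P(A) + P(D|B)·P(B)
      = 0.163·0.76 + 0.166·0.24
      = 0.12388 + 0.03984 = 0.16372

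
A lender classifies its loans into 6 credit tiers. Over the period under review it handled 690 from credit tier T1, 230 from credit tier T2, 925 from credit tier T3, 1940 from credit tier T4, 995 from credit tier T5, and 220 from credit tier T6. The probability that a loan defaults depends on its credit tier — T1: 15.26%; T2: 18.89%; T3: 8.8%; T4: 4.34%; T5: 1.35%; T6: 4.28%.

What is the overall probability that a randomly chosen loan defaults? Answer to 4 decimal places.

P(D) ≈ 0.0674

Total: 690 + 230 + 925 + 1940 + 995 + 220 = 5000.
P(T1) = 690/5000 = 0.138. P(T2) = 230/5000 = 0.046. P(T3) = 925/5000 = 0.185. P(T4) = 1940/5000 = 0.388. P(T5) = 995/5000 = 0.199. P(T6) = 220/5000 = 0.044.
Summing over the partition,
P(D) = P(D|T1)·P(T1) + P(D|T2)·P(T2) + P(D|T3)·P(T3) + P(D|T4)·P(T4) + P(D|T5)·P(T5) + P(D|T6)·P(T6)
      = 0.1526·0.138 + 0.1889·0.046 + 0.088·0.185 + 0.0434·0.388 + 0.0135·0.199 + 0.0428·0.044
      = 0.0210588 + 0.0086894 + 0.01628 + 0.0168392 + 0.0026865 + 0.0018832 = 0.0674371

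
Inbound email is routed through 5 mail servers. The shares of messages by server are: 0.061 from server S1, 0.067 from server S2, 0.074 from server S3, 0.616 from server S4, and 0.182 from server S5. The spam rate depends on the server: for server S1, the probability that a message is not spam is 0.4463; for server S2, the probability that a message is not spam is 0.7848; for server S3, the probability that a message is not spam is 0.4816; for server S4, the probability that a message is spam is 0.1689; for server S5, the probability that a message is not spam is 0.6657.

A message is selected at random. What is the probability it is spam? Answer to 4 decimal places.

0.2514

P(S|S1) = 1 − 0.4463 = 0.5537.
P(S|S2) = 1 − 0.7848 = 0.2152.
P(S|S3) = 1 − 0.4816 = 0.5184.
P(S|S5) = 1 − 0.6657 = 0.3343.
P(S) = P(S|S1)·P(S1) + P(S|S2)·P(S2) + P(S|S3)·P(S3) + P(S|S4)·P(S4) + P(S|S5)·P(S5)
      = 0.5537·0.061 + 0.2152·0.067 + 0.5184·0.074 + 0.1689·0.616 + 0.3343·0.182
      = 0.0337757 + 0.0144184 + 0.0383616 + 0.1040424 + 0.0608426 = 0.2514407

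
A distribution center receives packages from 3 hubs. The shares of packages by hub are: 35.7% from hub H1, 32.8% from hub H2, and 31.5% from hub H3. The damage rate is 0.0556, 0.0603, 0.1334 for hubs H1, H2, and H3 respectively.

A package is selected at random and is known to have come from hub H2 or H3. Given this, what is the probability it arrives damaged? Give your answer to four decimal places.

Let S = {H2, H3}.
P(S) = 0.328 + 0.315 = 0.643.
P(D ∩ S) = 0.0603·0.328 + 0.1334·0.315 = 0.0197784 + 0.042021 = 0.0617994.
P(D | S) = 0.0617994 / 0.643 = 0.096111…

P(D|S) ≈ 0.0961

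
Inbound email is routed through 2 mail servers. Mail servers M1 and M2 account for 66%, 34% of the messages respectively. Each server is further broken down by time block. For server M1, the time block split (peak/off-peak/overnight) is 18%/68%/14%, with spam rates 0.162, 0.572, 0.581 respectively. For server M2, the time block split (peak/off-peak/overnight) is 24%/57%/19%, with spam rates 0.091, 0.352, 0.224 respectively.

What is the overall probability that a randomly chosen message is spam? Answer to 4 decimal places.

P(S) ≈ 0.4198

P(S|M1) = 0.18·0.162 + 0.68·0.572 + 0.14·0.581 = 0.02916 + 0.38896 + 0.08134 = 0.49946
P(S|M2) = 0.24·0.091 + 0.57·0.352 + 0.19·0.224 = 0.02184 + 0.20064 + 0.04256 = 0.26504
Then overall,
P(S) = 0.66·0.49946 + 0.34·0.26504
      = 0.3296436 + 0.0901136 = 0.4197572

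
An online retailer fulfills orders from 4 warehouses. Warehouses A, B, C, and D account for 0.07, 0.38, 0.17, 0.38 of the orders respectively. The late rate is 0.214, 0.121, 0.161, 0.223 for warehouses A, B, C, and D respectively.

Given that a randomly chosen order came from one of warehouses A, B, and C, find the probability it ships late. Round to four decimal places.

P(L|S) ≈ 0.1425

Let S = {A, B, C}.
P(S) = 0.07 + 0.38 + 0.17 = 0.62.
P(L ∩ S) = 0.214·0.07 + 0.121·0.38 + 0.161·0.17 = 0.01498 + 0.04598 + 0.02737 = 0.08833.
P(L | S) = 0.08833 / 0.62 = 0.142468…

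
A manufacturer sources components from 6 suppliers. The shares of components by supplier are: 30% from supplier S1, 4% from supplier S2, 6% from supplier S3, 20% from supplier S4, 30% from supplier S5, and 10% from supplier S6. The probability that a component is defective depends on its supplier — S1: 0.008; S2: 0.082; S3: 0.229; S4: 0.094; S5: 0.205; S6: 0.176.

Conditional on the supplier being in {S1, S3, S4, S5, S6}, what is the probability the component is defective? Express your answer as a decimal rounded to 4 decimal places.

Let S = {S1, S3, S4, S5, S6}.
P(S) = 0.3 + 0.06 + 0.2 + 0.3 + 0.1 = 0.96.
P(D ∩ S) = 0.008·0.3 + 0.229·0.06 + 0.094·0.2 + 0.205·0.3 + 0.176·0.1 = 0.0024 + 0.01374 + 0.0188 + 0.0615 + 0.0176 = 0.11404.
P(D | S) = 0.11404 / 0.96 = 0.118792…

0.1188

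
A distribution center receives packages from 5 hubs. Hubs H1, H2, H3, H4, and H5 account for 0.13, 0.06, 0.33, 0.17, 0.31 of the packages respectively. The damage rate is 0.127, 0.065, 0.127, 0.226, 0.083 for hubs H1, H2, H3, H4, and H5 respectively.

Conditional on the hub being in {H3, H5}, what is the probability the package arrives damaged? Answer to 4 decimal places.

P(D|S) ≈ 0.1057

Let S = {H3, H5}.
P(S) = 0.33 + 0.31 = 0.64.
P(D ∩ S) = 0.127·0.33 + 0.083·0.31 = 0.04191 + 0.02573 = 0.06764.
P(D | S) = 0.06764 / 0.64 = 0.105688…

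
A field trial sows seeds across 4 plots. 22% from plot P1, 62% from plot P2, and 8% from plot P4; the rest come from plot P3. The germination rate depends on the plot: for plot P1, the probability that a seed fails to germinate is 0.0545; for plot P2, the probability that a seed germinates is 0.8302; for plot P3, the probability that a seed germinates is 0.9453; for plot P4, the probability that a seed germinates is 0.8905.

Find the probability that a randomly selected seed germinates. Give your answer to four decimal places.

P(G) ≈ 0.8696

P(P3) = 1 − (0.22 + 0.62 + 0.08) = 0.08.
P(G|P1) = 1 − 0.0545 = 0.9455.
Using total probability over the partition,
P(G) = P(G|P1)·P(P1) + P(G|P2)·P(P2) + P(G|P3)·P(P3) + P(G|P4)·P(P4)
      = 0.9455·0.22 + 0.8302·0.62 + 0.9453·0.08 + 0.8905·0.08
      = 0.20801 + 0.514724 + 0.075624 + 0.07124 = 0.869598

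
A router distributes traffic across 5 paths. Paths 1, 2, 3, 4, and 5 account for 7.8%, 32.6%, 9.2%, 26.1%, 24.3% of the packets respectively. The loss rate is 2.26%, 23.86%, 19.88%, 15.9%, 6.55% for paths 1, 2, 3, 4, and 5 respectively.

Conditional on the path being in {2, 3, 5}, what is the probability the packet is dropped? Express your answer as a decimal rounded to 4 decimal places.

0.1694

Let S = {2, 3, 5}.
P(S) = 0.326 + 0.092 + 0.243 = 0.661.
P(L ∩ S) = 0.2386·0.326 + 0.1988·0.092 + 0.0655·0.243 = 0.0777836 + 0.0182896 + 0.0159165 = 0.1119897.
P(L | S) = 0.1119897 / 0.661 = 0.169425…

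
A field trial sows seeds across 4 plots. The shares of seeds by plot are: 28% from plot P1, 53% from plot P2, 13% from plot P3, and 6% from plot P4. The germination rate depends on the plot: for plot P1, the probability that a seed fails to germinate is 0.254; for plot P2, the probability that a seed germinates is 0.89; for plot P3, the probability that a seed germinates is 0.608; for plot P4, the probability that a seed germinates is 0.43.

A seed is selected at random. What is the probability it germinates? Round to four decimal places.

P(G|P1) = 1 − 0.254 = 0.746.
P(G) = P(G|P1)·P(P1) + P(G|P2)·P(P2) + P(G|P3)·P(P3) + P(G|P4)·P(P4)
      = 0.746·0.28 + 0.89·0.53 + 0.608·0.13 + 0.43·0.06
      = 0.20888 + 0.4717 + 0.07904 + 0.0258 = 0.78542

P(G) ≈ 0.7854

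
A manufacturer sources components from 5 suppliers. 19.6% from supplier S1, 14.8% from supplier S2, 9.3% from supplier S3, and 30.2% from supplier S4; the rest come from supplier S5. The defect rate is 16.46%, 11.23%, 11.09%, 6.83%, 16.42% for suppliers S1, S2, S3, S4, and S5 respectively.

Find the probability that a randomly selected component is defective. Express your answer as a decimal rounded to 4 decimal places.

0.1227

P(S5) = 1 − (0.196 + 0.148 + 0.093 + 0.302) = 0.261.
P(D) = P(D|S1)·P(S1) + P(D|S2)·P(S2) + P(D|S3)·P(S3) + P(D|S4)·P(S4) + P(D|S5)·P(S5)
      = 0.1646·0.196 + 0.1123·0.148 + 0.1109·0.093 + 0.0683·0.302 + 0.1642·0.261
      = 0.0322616 + 0.0166204 + 0.0103137 + 0.0206266 + 0.0428562 = 0.1226785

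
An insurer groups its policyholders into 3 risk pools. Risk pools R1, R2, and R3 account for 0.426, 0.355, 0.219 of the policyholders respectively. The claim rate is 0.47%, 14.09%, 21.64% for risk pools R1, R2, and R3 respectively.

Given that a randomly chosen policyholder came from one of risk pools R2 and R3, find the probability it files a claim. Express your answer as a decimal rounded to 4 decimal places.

Let S = {R2, R3}.
P(S) = 0.355 + 0.219 = 0.574.
P(C ∩ S) = 0.1409·0.355 + 0.2164·0.219 = 0.0500195 + 0.0473916 = 0.0974111.
P(C | S) = 0.0974111 / 0.574 = 0.169706…

P(C|S) ≈ 0.1697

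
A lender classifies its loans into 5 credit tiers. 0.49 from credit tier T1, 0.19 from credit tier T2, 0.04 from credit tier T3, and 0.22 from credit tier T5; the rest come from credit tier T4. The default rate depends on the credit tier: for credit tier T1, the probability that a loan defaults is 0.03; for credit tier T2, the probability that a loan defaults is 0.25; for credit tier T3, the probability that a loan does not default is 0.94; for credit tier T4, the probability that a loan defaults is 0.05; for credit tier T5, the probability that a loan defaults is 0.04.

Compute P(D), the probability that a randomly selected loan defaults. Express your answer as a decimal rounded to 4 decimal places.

P(T4) = 1 − (0.49 + 0.19 + 0.04 + 0.22) = 0.06.
P(D|T3) = 1 − 0.94 = 0.06.
Summing over the partition,
P(D) = P(D|T1)·P(T1) + P(D|T2)·P(T2) + P(D|T3)·P(T3) + P(D|T4)·P(T4) + P(D|T5)·P(T5)
      = 0.03·0.49 + 0.25·0.19 + 0.06·0.04 + 0.05·0.06 + 0.04·0.22
      = 0.0147 + 0.0475 + 0.0024 + 0.003 + 0.0088 = 0.0764

0.0764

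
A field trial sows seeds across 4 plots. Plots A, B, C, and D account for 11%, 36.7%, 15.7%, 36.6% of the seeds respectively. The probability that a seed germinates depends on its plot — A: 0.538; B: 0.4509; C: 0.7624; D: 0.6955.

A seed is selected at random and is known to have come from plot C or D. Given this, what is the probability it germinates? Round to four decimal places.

Let S = {C, D}.
P(S) = 0.157 + 0.366 = 0.523.
P(G ∩ S) = 0.7624·0.157 + 0.6955·0.366 = 0.1196968 + 0.254553 = 0.3742498.
P(G | S) = 0.3742498 / 0.523 = 0.715583…

P(G|S) ≈ 0.7156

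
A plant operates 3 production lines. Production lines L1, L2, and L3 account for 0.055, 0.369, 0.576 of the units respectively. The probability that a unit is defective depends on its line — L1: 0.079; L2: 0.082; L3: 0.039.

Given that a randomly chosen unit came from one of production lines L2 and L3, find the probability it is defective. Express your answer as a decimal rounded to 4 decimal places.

0.0558

Let S = {L2, L3}.
P(S) = 0.369 + 0.576 = 0.945.
P(D ∩ S) = 0.082·0.369 + 0.039·0.576 = 0.030258 + 0.022464 = 0.052722.
P(D | S) = 0.052722 / 0.945 = 0.055790…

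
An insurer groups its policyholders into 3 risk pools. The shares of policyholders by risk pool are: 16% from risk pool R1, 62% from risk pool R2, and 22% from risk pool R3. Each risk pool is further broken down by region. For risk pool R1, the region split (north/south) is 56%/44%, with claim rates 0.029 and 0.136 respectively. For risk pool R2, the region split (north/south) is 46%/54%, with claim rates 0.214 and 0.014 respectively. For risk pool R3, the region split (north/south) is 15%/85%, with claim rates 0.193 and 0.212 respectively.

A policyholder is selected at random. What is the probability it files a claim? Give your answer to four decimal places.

P(C|R1) = 0.56·0.029 + 0.44·0.136 = 0.01624 + 0.05984 = 0.07608
P(C|R2) = 0.46·0.214 + 0.54·0.014 = 0.09844 + 0.00756 = 0.106
P(C|R3) = 0.15·0.193 + 0.85·0.212 = 0.02895 + 0.1802 = 0.20915
Then overall,
P(C) = 0.16·0.07608 + 0.62·0.106 + 0.22·0.20915
      = 0.0121728 + 0.06572 + 0.046013 = 0.1239058

0.1239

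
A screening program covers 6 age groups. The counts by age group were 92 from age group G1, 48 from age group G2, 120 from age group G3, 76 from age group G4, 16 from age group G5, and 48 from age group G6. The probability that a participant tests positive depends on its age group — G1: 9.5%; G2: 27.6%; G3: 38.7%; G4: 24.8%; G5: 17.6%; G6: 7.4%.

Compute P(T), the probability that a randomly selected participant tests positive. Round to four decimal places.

Total: 92 + 48 + 120 + 76 + 16 + 48 = 400.
P(G1) = 92/400 = 0.23. P(G2) = 48/400 = 0.12. P(G3) = 120/400 = 0.3. P(G4) = 76/400 = 0.19. P(G5) = 16/400 = 0.04. P(G6) = 48/400 = 0.12.
Summing over the partition,
P(T) = P(T|G1)·P(G1) + P(T|G2)·P(G2) + P(T|G3)·P(G3) + P(T|G4)·P(G4) + P(T|G5)·P(G5) + P(T|G6)·P(G6)
      = 0.095·0.23 + 0.276·0.12 + 0.387·0.3 + 0.248·0.19 + 0.176·0.04 + 0.074·0.12
      = 0.02185 + 0.03312 + 0.1161 + 0.04712 + 0.00704 + 0.00888 = 0.23411

0.2341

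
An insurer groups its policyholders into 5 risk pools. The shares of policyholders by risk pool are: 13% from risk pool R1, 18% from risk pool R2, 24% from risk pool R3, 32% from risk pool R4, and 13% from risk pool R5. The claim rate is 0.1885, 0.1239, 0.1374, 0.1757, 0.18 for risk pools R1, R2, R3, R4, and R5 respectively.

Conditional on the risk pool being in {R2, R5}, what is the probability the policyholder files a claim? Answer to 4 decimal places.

0.1474

Let S = {R2, R5}.
P(S) = 0.18 + 0.13 = 0.31.
P(C ∩ S) = 0.1239·0.18 + 0.18·0.13 = 0.022302 + 0.0234 = 0.045702.
P(C | S) = 0.045702 / 0.31 = 0.147426…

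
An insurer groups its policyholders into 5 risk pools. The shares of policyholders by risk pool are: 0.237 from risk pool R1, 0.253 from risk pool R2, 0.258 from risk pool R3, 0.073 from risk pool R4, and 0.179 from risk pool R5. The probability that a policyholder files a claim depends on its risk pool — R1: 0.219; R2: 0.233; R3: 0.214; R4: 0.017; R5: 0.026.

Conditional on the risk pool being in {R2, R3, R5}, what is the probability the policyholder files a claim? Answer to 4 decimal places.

Let S = {R2, R3, R5}.
P(S) = 0.253 + 0.258 + 0.179 = 0.69.
P(C ∩ S) = 0.233·0.253 + 0.214·0.258 + 0.026·0.179 = 0.058949 + 0.055212 + 0.004654 = 0.118815.
P(C | S) = 0.118815 / 0.69 = 0.172196…

0.1722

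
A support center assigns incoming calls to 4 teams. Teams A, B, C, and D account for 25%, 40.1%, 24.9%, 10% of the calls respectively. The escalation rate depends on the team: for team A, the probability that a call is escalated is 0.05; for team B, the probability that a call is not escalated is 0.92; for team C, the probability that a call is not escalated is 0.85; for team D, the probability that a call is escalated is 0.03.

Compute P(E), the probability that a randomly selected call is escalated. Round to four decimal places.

0.0849

P(E|B) = 1 − 0.92 = 0.08.
P(E|C) = 1 − 0.85 = 0.15.
By the law of total probability,
P(E) = P(E|A)·P(A) + P(E|B)·P(B) + P(E|C)·P(C) + P(E|D)·P(D)
      = 0.05·0.25 + 0.08·0.401 + 0.15·0.249 + 0.03·0.1
      = 0.0125 + 0.03208 + 0.03735 + 0.003 = 0.08493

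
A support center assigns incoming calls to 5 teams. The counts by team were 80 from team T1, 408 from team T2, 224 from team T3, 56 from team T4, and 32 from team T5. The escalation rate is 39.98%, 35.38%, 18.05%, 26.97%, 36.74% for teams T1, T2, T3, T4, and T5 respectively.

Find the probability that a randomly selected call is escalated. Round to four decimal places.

Total: 80 + 408 + 224 + 56 + 32 = 800.
P(T1) = 80/800 = 0.1. P(T2) = 408/800 = 0.51. P(T3) = 224/800 = 0.28. P(T4) = 56/800 = 0.07. P(T5) = 32/800 = 0.04.
Using total probability over the partition,
P(E) = P(E|T1)·P(T1) + P(E|T2)·P(T2) + P(E|T3)·P(T3) + P(E|T4)·P(T4) + P(E|T5)·P(T5)
      = 0.3998·0.1 + 0.3538·0.51 + 0.1805·0.28 + 0.2697·0.07 + 0.3674·0.04
      = 0.03998 + 0.180438 + 0.05054 + 0.018879 + 0.014696 = 0.304533

0.3045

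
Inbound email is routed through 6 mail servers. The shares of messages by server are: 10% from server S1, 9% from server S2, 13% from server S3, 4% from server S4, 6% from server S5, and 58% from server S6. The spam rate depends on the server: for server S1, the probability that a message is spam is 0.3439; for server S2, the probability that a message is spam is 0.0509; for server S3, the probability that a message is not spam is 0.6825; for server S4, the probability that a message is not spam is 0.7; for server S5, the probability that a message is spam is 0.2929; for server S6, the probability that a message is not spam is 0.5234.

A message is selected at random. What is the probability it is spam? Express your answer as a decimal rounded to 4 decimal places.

P(S|S3) = 1 − 0.6825 = 0.3175.
P(S|S4) = 1 − 0.7 = 0.3.
P(S|S6) = 1 − 0.5234 = 0.4766.
P(S) = P(S|S1)·P(S1) + P(S|S2)·P(S2) + P(S|S3)·P(S3) + P(S|S4)·P(S4) + P(S|S5)·P(S5) + P(S|S6)·P(S6)
      = 0.3439·0.1 + 0.0509·0.09 + 0.3175·0.13 + 0.3·0.04 + 0.2929·0.06 + 0.4766·0.58
      = 0.03439 + 0.004581 + 0.041275 + 0.012 + 0.017574 + 0.276428 = 0.386248

P(S) ≈ 0.3862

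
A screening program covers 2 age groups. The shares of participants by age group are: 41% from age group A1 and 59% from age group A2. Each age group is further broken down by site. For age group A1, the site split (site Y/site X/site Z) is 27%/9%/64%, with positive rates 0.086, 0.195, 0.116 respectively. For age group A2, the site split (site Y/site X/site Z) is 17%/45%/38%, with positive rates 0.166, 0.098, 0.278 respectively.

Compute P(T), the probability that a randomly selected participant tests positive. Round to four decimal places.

0.1522

P(T|A1) = 0.27·0.086 + 0.09·0.195 + 0.64·0.116 = 0.02322 + 0.01755 + 0.07424 = 0.11501
P(T|A2) = 0.17·0.166 + 0.45·0.098 + 0.38·0.278 = 0.02822 + 0.0441 + 0.10564 = 0.17796
Then overall,
P(T) = 0.41·0.11501 + 0.59·0.17796
      = 0.0471541 + 0.1049964 = 0.1521505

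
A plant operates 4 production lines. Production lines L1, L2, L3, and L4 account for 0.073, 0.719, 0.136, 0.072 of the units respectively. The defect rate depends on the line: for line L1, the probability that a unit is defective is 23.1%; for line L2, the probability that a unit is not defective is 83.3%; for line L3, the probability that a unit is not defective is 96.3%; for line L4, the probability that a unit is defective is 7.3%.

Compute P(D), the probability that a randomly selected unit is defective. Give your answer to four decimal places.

P(D|L2) = 1 − 0.833 = 0.167.
P(D|L3) = 1 − 0.963 = 0.037.
P(D) = P(D|L1)·P(L1) + P(D|L2)·P(L2) + P(D|L3)·P(L3) + P(D|L4)·P(L4)
      = 0.231·0.073 + 0.167·0.719 + 0.037·0.136 + 0.073·0.072
      = 0.016863 + 0.120073 + 0.005032 + 0.005256 = 0.147224

P(D) ≈ 0.1472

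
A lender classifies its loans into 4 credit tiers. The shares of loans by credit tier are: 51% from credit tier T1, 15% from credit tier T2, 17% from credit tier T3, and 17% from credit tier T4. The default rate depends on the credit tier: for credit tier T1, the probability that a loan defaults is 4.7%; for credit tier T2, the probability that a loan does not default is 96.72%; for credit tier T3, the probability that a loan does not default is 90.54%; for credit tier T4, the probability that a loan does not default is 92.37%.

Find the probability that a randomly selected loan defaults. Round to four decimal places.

P(D|T2) = 1 − 0.9672 = 0.0328.
P(D|T3) = 1 − 0.9054 = 0.0946.
P(D|T4) = 1 − 0.9237 = 0.0763.
P(D) = P(D|T1)·P(T1) + P(D|T2)·P(T2) + P(D|T3)·P(T3) + P(D|T4)·P(T4)
      = 0.047·0.51 + 0.0328·0.15 + 0.0946·0.17 + 0.0763·0.17
      = 0.02397 + 0.00492 + 0.016082 + 0.012971 = 0.057943

0.0579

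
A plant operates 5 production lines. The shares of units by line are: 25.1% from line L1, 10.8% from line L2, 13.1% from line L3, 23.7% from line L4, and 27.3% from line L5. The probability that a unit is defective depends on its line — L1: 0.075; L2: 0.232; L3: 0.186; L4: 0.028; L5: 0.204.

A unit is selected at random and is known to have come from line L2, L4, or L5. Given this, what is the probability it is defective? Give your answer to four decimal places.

0.1414

Let S = {L2, L4, L5}.
P(S) = 0.108 + 0.237 + 0.273 = 0.618.
P(D ∩ S) = 0.232·0.108 + 0.028·0.237 + 0.204·0.273 = 0.025056 + 0.006636 + 0.055692 = 0.087384.
P(D | S) = 0.087384 / 0.618 = 0.141398…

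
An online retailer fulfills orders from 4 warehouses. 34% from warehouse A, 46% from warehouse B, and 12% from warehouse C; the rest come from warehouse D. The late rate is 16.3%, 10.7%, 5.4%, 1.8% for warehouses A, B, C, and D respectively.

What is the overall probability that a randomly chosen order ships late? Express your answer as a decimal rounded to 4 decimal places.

P(L) ≈ 0.1126

P(D) = 1 − (0.34 + 0.46 + 0.12) = 0.08.
P(L) = P(L|A)·P(A) + P(L|B)·P(B) + P(L|C)·P(C) + P(L|D)·P(D)
      = 0.163·0.34 + 0.107·0.46 + 0.054·0.12 + 0.018·0.08
      = 0.05542 + 0.04922 + 0.00648 + 0.00144 = 0.11256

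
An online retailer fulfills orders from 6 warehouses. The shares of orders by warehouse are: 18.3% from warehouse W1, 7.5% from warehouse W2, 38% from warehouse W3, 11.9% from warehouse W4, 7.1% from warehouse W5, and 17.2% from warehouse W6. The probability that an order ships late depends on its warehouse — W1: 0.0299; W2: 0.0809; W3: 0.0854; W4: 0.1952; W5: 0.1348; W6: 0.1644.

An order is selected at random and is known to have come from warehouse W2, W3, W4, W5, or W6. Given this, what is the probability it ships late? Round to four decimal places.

0.1219

Let S = {W2, W3, W4, W5, W6}.
P(S) = 0.075 + 0.38 + 0.119 + 0.071 + 0.172 = 0.817.
P(L ∩ S) = 0.0809·0.075 + 0.0854·0.38 + 0.1952·0.119 + 0.1348·0.071 + 0.1644·0.172 = 0.0060675 + 0.032452 + 0.0232288 + 0.0095708 + 0.0282768 = 0.0995959.
P(L | S) = 0.0995959 / 0.817 = 0.121904…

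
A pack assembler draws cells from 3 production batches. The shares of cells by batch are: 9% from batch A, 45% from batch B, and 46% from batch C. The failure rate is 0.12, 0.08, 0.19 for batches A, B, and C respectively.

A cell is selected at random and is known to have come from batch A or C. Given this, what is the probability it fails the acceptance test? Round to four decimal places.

Let S = {A, C}.
P(S) = 0.09 + 0.46 = 0.55.
P(F ∩ S) = 0.12·0.09 + 0.19·0.46 = 0.0108 + 0.0874 = 0.0982.
P(F | S) = 0.0982 / 0.55 = 0.178545…

0.1785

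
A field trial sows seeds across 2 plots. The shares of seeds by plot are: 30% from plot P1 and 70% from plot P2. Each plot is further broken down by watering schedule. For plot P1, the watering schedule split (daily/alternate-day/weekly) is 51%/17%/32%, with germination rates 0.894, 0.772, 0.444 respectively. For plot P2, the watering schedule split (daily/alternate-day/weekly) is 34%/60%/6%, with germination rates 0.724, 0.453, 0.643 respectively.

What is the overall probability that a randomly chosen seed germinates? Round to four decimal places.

P(G|P1) = 0.51·0.894 + 0.17·0.772 + 0.32·0.444 = 0.45594 + 0.13124 + 0.14208 = 0.72926
P(G|P2) = 0.34·0.724 + 0.6·0.453 + 0.06·0.643 = 0.24616 + 0.2718 + 0.03858 = 0.55654
Then overall,
P(G) = 0.3·0.72926 + 0.7·0.55654
      = 0.218778 + 0.389578 = 0.608356

P(G) ≈ 0.6084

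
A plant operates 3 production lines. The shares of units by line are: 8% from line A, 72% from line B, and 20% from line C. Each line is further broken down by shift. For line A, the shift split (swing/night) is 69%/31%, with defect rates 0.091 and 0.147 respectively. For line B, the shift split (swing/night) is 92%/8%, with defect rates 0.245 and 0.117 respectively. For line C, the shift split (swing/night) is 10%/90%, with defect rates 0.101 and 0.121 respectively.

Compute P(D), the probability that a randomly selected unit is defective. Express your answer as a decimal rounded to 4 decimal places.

P(D|A) = 0.69·0.091 + 0.31·0.147 = 0.06279 + 0.04557 = 0.10836
P(D|B) = 0.92·0.245 + 0.08·0.117 = 0.2254 + 0.00936 = 0.23476
P(D|C) = 0.1·0.101 + 0.9·0.121 = 0.0101 + 0.1089 = 0.119
Then overall,
P(D) = 0.08·0.10836 + 0.72·0.23476 + 0.2·0.119
      = 0.0086688 + 0.1690272 + 0.0238 = 0.201496

0.2015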